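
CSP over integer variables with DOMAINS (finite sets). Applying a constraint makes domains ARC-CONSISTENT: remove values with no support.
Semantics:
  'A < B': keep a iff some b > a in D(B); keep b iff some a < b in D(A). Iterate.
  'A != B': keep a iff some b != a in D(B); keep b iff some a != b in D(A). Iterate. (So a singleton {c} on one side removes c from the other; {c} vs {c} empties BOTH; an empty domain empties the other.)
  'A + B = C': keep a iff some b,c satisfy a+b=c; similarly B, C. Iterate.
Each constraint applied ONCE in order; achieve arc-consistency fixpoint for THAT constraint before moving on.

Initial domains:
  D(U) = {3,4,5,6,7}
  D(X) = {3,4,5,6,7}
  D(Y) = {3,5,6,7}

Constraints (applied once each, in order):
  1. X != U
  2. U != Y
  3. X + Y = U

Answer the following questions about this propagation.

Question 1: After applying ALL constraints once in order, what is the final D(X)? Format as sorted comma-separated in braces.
Answer: {3,4}

Derivation:
Constraint 1 (X != U) on D(X)={3,4,5,6,7} D(U)={3,4,5,6,7}: no change
Constraint 2 (U != Y) on D(U)={3,4,5,6,7} D(Y)={3,5,6,7}: no change
Constraint 3 (X + Y = U) on D(X)={3,4,5,6,7} D(Y)={3,5,6,7} D(U)={3,4,5,6,7}: X {3,4,5,6,7}->{3,4}; Y {3,5,6,7}->{3}; U {3,4,5,6,7}->{6,7}
So after all 3 constraints: D(X) = {3,4}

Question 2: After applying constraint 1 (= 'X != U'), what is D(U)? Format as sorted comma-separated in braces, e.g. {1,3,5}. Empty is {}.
Constraint 1 (X != U) on D(X)={3,4,5,6,7} D(U)={3,4,5,6,7}: no change
So after constraint 1: D(U) = {3,4,5,6,7}

Answer: {3,4,5,6,7}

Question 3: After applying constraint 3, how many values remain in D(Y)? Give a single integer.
Constraint 1 (X != U) on D(X)={3,4,5,6,7} D(U)={3,4,5,6,7}: no change
Constraint 2 (U != Y) on D(U)={3,4,5,6,7} D(Y)={3,5,6,7}: no change
Constraint 3 (X + Y = U) on D(X)={3,4,5,6,7} D(Y)={3,5,6,7} D(U)={3,4,5,6,7}: X {3,4,5,6,7}->{3,4}; Y {3,5,6,7}->{3}; U {3,4,5,6,7}->{6,7}
So after constraint 3: D(Y)={3}, size = 1

Answer: 1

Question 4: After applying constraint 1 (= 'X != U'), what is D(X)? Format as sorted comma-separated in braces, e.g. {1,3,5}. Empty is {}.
Constraint 1 (X != U) on D(X)={3,4,5,6,7} D(U)={3,4,5,6,7}: no change
So after constraint 1: D(X) = {3,4,5,6,7}

Answer: {3,4,5,6,7}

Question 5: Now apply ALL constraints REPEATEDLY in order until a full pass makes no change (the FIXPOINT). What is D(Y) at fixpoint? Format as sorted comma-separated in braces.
Answer: {3}

Derivation:
pass 0 (initial): D(Y)={3,5,6,7}
pass 1: U {3,4,5,6,7}->{6,7}; X {3,4,5,6,7}->{3,4}; Y {3,5,6,7}->{3}
pass 2: no change
Fixpoint after 2 passes: D(Y) = {3}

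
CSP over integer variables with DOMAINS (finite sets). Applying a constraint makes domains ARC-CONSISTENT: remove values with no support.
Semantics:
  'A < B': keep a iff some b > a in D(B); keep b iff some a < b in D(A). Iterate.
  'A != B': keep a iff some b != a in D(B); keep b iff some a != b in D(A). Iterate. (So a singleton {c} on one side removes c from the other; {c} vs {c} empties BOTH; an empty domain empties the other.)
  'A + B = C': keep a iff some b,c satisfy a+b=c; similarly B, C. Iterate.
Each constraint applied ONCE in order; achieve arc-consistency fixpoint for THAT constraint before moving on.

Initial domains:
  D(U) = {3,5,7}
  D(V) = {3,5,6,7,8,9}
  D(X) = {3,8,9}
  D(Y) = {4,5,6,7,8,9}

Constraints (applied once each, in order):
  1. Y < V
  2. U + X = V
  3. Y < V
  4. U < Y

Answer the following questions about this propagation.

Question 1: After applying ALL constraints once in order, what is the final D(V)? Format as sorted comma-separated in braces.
Answer: {6,8}

Derivation:
Constraint 1 (Y < V) on D(Y)={4,5,6,7,8,9} D(V)={3,5,6,7,8,9}: Y {4,5,6,7,8,9}->{4,5,6,7,8}; V {3,5,6,7,8,9}->{5,6,7,8,9}
Constraint 2 (U + X = V) on D(U)={3,5,7} D(X)={3,8,9} D(V)={5,6,7,8,9}: U {3,5,7}->{3,5}; X {3,8,9}->{3}; V {5,6,7,8,9}->{6,8}
Constraint 3 (Y < V) on D(Y)={4,5,6,7,8} D(V)={6,8}: Y {4,5,6,7,8}->{4,5,6,7}
Constraint 4 (U < Y) on D(U)={3,5} D(Y)={4,5,6,7}: no change
So after all 4 constraints: D(V) = {6,8}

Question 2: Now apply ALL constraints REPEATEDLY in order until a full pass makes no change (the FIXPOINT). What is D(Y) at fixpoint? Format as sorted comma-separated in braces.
Answer: {4,5,6,7}

Derivation:
pass 0 (initial): D(Y)={4,5,6,7,8,9}
pass 1: U {3,5,7}->{3,5}; V {3,5,6,7,8,9}->{6,8}; X {3,8,9}->{3}; Y {4,5,6,7,8,9}->{4,5,6,7}
pass 2: no change
Fixpoint after 2 passes: D(Y) = {4,5,6,7}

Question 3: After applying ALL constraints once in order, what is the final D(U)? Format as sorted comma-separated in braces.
Constraint 1 (Y < V) on D(Y)={4,5,6,7,8,9} D(V)={3,5,6,7,8,9}: Y {4,5,6,7,8,9}->{4,5,6,7,8}; V {3,5,6,7,8,9}->{5,6,7,8,9}
Constraint 2 (U + X = V) on D(U)={3,5,7} D(X)={3,8,9} D(V)={5,6,7,8,9}: U {3,5,7}->{3,5}; X {3,8,9}->{3}; V {5,6,7,8,9}->{6,8}
Constraint 3 (Y < V) on D(Y)={4,5,6,7,8} D(V)={6,8}: Y {4,5,6,7,8}->{4,5,6,7}
Constraint 4 (U < Y) on D(U)={3,5} D(Y)={4,5,6,7}: no change
So after all 4 constraints: D(U) = {3,5}

Answer: {3,5}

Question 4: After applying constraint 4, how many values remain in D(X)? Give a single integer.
Constraint 1 (Y < V) on D(Y)={4,5,6,7,8,9} D(V)={3,5,6,7,8,9}: Y {4,5,6,7,8,9}->{4,5,6,7,8}; V {3,5,6,7,8,9}->{5,6,7,8,9}
Constraint 2 (U + X = V) on D(U)={3,5,7} D(X)={3,8,9} D(V)={5,6,7,8,9}: U {3,5,7}->{3,5}; X {3,8,9}->{3}; V {5,6,7,8,9}->{6,8}
Constraint 3 (Y < V) on D(Y)={4,5,6,7,8} D(V)={6,8}: Y {4,5,6,7,8}->{4,5,6,7}
Constraint 4 (U < Y) on D(U)={3,5} D(Y)={4,5,6,7}: no change
So after constraint 4: D(X)={3}, size = 1

Answer: 1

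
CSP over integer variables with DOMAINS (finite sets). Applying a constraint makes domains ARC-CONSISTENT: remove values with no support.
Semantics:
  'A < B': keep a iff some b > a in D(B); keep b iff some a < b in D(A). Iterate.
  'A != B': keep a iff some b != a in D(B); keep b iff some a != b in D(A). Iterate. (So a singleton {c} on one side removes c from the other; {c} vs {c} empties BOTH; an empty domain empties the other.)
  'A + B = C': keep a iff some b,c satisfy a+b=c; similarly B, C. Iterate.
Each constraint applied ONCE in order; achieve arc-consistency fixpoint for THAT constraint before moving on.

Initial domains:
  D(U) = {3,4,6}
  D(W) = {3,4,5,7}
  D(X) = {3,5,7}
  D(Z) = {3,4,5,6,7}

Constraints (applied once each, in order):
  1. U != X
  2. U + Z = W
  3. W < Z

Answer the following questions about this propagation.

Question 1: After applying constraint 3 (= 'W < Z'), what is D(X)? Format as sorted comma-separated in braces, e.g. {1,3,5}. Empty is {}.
Answer: {3,5,7}

Derivation:
Constraint 1 (U != X) on D(U)={3,4,6} D(X)={3,5,7}: no change
Constraint 2 (U + Z = W) on D(U)={3,4,6} D(Z)={3,4,5,6,7} D(W)={3,4,5,7}: U {3,4,6}->{3,4}; Z {3,4,5,6,7}->{3,4}; W {3,4,5,7}->{7}
Constraint 3 (W < Z) on D(W)={7} D(Z)={3,4}: W {7}->{}; Z {3,4}->{}
So after constraint 3: D(X) = {3,5,7}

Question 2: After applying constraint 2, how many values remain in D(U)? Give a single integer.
Answer: 2

Derivation:
Constraint 1 (U != X) on D(U)={3,4,6} D(X)={3,5,7}: no change
Constraint 2 (U + Z = W) on D(U)={3,4,6} D(Z)={3,4,5,6,7} D(W)={3,4,5,7}: U {3,4,6}->{3,4}; Z {3,4,5,6,7}->{3,4}; W {3,4,5,7}->{7}
So after constraint 2: D(U)={3,4}, size = 2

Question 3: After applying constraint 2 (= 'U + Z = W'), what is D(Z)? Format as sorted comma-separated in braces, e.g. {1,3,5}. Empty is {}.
Answer: {3,4}

Derivation:
Constraint 1 (U != X) on D(U)={3,4,6} D(X)={3,5,7}: no change
Constraint 2 (U + Z = W) on D(U)={3,4,6} D(Z)={3,4,5,6,7} D(W)={3,4,5,7}: U {3,4,6}->{3,4}; Z {3,4,5,6,7}->{3,4}; W {3,4,5,7}->{7}
So after constraint 2: D(Z) = {3,4}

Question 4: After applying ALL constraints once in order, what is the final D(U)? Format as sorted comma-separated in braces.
Answer: {3,4}

Derivation:
Constraint 1 (U != X) on D(U)={3,4,6} D(X)={3,5,7}: no change
Constraint 2 (U + Z = W) on D(U)={3,4,6} D(Z)={3,4,5,6,7} D(W)={3,4,5,7}: U {3,4,6}->{3,4}; Z {3,4,5,6,7}->{3,4}; W {3,4,5,7}->{7}
Constraint 3 (W < Z) on D(W)={7} D(Z)={3,4}: W {7}->{}; Z {3,4}->{}
So after all 3 constraints: D(U) = {3,4}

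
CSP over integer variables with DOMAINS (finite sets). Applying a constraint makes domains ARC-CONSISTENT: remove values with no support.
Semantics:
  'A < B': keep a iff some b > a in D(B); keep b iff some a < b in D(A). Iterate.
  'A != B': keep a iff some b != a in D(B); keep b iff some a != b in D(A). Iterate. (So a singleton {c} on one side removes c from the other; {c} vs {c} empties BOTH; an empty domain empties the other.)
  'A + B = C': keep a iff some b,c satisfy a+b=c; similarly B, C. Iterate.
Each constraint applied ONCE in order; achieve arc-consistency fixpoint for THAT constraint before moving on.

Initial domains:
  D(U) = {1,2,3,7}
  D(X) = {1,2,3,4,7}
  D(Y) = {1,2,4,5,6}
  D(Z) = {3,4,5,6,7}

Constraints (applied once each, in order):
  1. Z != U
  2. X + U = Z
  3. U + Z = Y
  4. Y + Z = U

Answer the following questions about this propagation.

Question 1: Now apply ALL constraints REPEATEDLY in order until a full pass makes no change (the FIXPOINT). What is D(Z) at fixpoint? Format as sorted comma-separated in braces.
pass 0 (initial): D(Z)={3,4,5,6,7}
pass 1: U {1,2,3,7}->{}; X {1,2,3,4,7}->{1,2,3,4}; Y {1,2,4,5,6}->{}; Z {3,4,5,6,7}->{}
pass 2: X {1,2,3,4}->{}
pass 3: no change
Fixpoint after 3 passes: D(Z) = {}

Answer: {}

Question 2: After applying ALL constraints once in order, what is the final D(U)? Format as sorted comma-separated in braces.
Answer: {}

Derivation:
Constraint 1 (Z != U) on D(Z)={3,4,5,6,7} D(U)={1,2,3,7}: no change
Constraint 2 (X + U = Z) on D(X)={1,2,3,4,7} D(U)={1,2,3,7} D(Z)={3,4,5,6,7}: X {1,2,3,4,7}->{1,2,3,4}; U {1,2,3,7}->{1,2,3}
Constraint 3 (U + Z = Y) on D(U)={1,2,3} D(Z)={3,4,5,6,7} D(Y)={1,2,4,5,6}: Z {3,4,5,6,7}->{3,4,5}; Y {1,2,4,5,6}->{4,5,6}
Constraint 4 (Y + Z = U) on D(Y)={4,5,6} D(Z)={3,4,5} D(U)={1,2,3}: Y {4,5,6}->{}; Z {3,4,5}->{}; U {1,2,3}->{}
So after all 4 constraints: D(U) = {}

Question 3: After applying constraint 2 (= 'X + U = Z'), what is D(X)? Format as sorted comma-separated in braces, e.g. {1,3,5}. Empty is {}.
Constraint 1 (Z != U) on D(Z)={3,4,5,6,7} D(U)={1,2,3,7}: no change
Constraint 2 (X + U = Z) on D(X)={1,2,3,4,7} D(U)={1,2,3,7} D(Z)={3,4,5,6,7}: X {1,2,3,4,7}->{1,2,3,4}; U {1,2,3,7}->{1,2,3}
So after constraint 2: D(X) = {1,2,3,4}

Answer: {1,2,3,4}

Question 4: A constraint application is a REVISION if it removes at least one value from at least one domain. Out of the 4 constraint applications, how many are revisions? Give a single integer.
Constraint 1 (Z != U) on D(Z)={3,4,5,6,7} D(U)={1,2,3,7}: no change => not a revision
Constraint 2 (X + U = Z) on D(X)={1,2,3,4,7} D(U)={1,2,3,7} D(Z)={3,4,5,6,7}: X {1,2,3,4,7}->{1,2,3,4}; U {1,2,3,7}->{1,2,3} => REVISION
Constraint 3 (U + Z = Y) on D(U)={1,2,3} D(Z)={3,4,5,6,7} D(Y)={1,2,4,5,6}: Z {3,4,5,6,7}->{3,4,5}; Y {1,2,4,5,6}->{4,5,6} => REVISION
Constraint 4 (Y + Z = U) on D(Y)={4,5,6} D(Z)={3,4,5} D(U)={1,2,3}: Y {4,5,6}->{}; Z {3,4,5}->{}; U {1,2,3}->{} => REVISION
Total revisions = 3

Answer: 3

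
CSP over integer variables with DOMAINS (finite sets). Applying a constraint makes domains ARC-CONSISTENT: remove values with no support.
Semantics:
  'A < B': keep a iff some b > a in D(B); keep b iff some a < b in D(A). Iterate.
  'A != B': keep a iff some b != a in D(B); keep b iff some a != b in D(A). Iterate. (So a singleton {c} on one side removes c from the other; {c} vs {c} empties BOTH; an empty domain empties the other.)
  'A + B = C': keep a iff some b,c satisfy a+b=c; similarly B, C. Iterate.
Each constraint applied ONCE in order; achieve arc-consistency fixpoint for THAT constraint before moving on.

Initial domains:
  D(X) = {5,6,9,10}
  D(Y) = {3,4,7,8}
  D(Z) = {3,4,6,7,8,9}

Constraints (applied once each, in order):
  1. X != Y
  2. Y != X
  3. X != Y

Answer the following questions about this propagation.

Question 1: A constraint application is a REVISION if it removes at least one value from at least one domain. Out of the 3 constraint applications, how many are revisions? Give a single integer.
Constraint 1 (X != Y) on D(X)={5,6,9,10} D(Y)={3,4,7,8}: no change => not a revision
Constraint 2 (Y != X) on D(Y)={3,4,7,8} D(X)={5,6,9,10}: no change => not a revision
Constraint 3 (X != Y) on D(X)={5,6,9,10} D(Y)={3,4,7,8}: no change => not a revision
Total revisions = 0

Answer: 0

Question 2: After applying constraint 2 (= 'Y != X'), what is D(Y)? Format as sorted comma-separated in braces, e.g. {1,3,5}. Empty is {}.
Constraint 1 (X != Y) on D(X)={5,6,9,10} D(Y)={3,4,7,8}: no change
Constraint 2 (Y != X) on D(Y)={3,4,7,8} D(X)={5,6,9,10}: no change
So after constraint 2: D(Y) = {3,4,7,8}

Answer: {3,4,7,8}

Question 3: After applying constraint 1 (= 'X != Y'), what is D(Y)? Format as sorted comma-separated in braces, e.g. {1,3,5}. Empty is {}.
Constraint 1 (X != Y) on D(X)={5,6,9,10} D(Y)={3,4,7,8}: no change
So after constraint 1: D(Y) = {3,4,7,8}

Answer: {3,4,7,8}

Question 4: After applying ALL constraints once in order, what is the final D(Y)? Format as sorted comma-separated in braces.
Constraint 1 (X != Y) on D(X)={5,6,9,10} D(Y)={3,4,7,8}: no change
Constraint 2 (Y != X) on D(Y)={3,4,7,8} D(X)={5,6,9,10}: no change
Constraint 3 (X != Y) on D(X)={5,6,9,10} D(Y)={3,4,7,8}: no change
So after all 3 constraints: D(Y) = {3,4,7,8}

Answer: {3,4,7,8}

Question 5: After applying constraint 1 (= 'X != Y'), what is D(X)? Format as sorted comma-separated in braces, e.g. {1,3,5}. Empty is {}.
Constraint 1 (X != Y) on D(X)={5,6,9,10} D(Y)={3,4,7,8}: no change
So after constraint 1: D(X) = {5,6,9,10}

Answer: {5,6,9,10}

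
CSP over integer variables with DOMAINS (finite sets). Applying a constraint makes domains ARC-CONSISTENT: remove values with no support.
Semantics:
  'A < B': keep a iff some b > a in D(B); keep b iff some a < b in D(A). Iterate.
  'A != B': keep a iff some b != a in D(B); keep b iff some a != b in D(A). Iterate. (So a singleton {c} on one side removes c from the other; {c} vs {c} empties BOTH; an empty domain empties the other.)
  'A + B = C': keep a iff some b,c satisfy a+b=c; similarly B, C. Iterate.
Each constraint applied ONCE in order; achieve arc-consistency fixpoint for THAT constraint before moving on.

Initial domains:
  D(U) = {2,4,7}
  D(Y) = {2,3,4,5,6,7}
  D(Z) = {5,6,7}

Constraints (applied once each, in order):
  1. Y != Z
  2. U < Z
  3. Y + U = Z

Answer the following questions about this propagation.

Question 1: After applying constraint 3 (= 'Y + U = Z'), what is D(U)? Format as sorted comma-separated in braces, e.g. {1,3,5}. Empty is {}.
Answer: {2,4}

Derivation:
Constraint 1 (Y != Z) on D(Y)={2,3,4,5,6,7} D(Z)={5,6,7}: no change
Constraint 2 (U < Z) on D(U)={2,4,7} D(Z)={5,6,7}: U {2,4,7}->{2,4}
Constraint 3 (Y + U = Z) on D(Y)={2,3,4,5,6,7} D(U)={2,4} D(Z)={5,6,7}: Y {2,3,4,5,6,7}->{2,3,4,5}
So after constraint 3: D(U) = {2,4}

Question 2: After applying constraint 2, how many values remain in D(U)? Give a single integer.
Answer: 2

Derivation:
Constraint 1 (Y != Z) on D(Y)={2,3,4,5,6,7} D(Z)={5,6,7}: no change
Constraint 2 (U < Z) on D(U)={2,4,7} D(Z)={5,6,7}: U {2,4,7}->{2,4}
So after constraint 2: D(U)={2,4}, size = 2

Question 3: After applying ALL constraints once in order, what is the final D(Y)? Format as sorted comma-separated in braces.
Answer: {2,3,4,5}

Derivation:
Constraint 1 (Y != Z) on D(Y)={2,3,4,5,6,7} D(Z)={5,6,7}: no change
Constraint 2 (U < Z) on D(U)={2,4,7} D(Z)={5,6,7}: U {2,4,7}->{2,4}
Constraint 3 (Y + U = Z) on D(Y)={2,3,4,5,6,7} D(U)={2,4} D(Z)={5,6,7}: Y {2,3,4,5,6,7}->{2,3,4,5}
So after all 3 constraints: D(Y) = {2,3,4,5}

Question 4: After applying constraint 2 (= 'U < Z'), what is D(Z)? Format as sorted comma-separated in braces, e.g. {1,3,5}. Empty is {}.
Answer: {5,6,7}

Derivation:
Constraint 1 (Y != Z) on D(Y)={2,3,4,5,6,7} D(Z)={5,6,7}: no change
Constraint 2 (U < Z) on D(U)={2,4,7} D(Z)={5,6,7}: U {2,4,7}->{2,4}
So after constraint 2: D(Z) = {5,6,7}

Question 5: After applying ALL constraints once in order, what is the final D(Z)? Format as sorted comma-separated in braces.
Answer: {5,6,7}

Derivation:
Constraint 1 (Y != Z) on D(Y)={2,3,4,5,6,7} D(Z)={5,6,7}: no change
Constraint 2 (U < Z) on D(U)={2,4,7} D(Z)={5,6,7}: U {2,4,7}->{2,4}
Constraint 3 (Y + U = Z) on D(Y)={2,3,4,5,6,7} D(U)={2,4} D(Z)={5,6,7}: Y {2,3,4,5,6,7}->{2,3,4,5}
So after all 3 constraints: D(Z) = {5,6,7}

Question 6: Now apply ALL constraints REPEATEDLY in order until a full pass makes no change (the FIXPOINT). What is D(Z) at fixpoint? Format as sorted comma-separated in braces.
Answer: {5,6,7}

Derivation:
pass 0 (initial): D(Z)={5,6,7}
pass 1: U {2,4,7}->{2,4}; Y {2,3,4,5,6,7}->{2,3,4,5}
pass 2: no change
Fixpoint after 2 passes: D(Z) = {5,6,7}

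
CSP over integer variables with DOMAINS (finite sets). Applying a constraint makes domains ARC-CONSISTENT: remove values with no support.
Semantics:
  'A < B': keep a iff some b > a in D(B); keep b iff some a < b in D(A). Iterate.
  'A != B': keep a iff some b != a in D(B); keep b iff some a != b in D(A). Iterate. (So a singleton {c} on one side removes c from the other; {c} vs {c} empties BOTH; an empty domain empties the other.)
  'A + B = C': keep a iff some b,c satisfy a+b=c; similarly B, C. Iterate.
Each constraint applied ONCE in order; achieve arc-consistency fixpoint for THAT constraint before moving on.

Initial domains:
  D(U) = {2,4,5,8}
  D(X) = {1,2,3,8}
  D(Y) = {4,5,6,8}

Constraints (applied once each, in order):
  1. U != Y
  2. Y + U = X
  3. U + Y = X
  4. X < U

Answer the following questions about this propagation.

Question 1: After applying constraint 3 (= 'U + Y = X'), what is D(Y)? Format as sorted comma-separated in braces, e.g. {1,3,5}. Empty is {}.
Answer: {4,6}

Derivation:
Constraint 1 (U != Y) on D(U)={2,4,5,8} D(Y)={4,5,6,8}: no change
Constraint 2 (Y + U = X) on D(Y)={4,5,6,8} D(U)={2,4,5,8} D(X)={1,2,3,8}: Y {4,5,6,8}->{4,6}; U {2,4,5,8}->{2,4}; X {1,2,3,8}->{8}
Constraint 3 (U + Y = X) on D(U)={2,4} D(Y)={4,6} D(X)={8}: no change
So after constraint 3: D(Y) = {4,6}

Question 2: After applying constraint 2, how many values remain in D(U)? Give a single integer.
Answer: 2

Derivation:
Constraint 1 (U != Y) on D(U)={2,4,5,8} D(Y)={4,5,6,8}: no change
Constraint 2 (Y + U = X) on D(Y)={4,5,6,8} D(U)={2,4,5,8} D(X)={1,2,3,8}: Y {4,5,6,8}->{4,6}; U {2,4,5,8}->{2,4}; X {1,2,3,8}->{8}
So after constraint 2: D(U)={2,4}, size = 2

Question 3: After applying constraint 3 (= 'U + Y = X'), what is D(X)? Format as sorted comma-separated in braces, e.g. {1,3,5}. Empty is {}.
Answer: {8}

Derivation:
Constraint 1 (U != Y) on D(U)={2,4,5,8} D(Y)={4,5,6,8}: no change
Constraint 2 (Y + U = X) on D(Y)={4,5,6,8} D(U)={2,4,5,8} D(X)={1,2,3,8}: Y {4,5,6,8}->{4,6}; U {2,4,5,8}->{2,4}; X {1,2,3,8}->{8}
Constraint 3 (U + Y = X) on D(U)={2,4} D(Y)={4,6} D(X)={8}: no change
So after constraint 3: D(X) = {8}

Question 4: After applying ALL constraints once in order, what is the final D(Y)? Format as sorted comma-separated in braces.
Constraint 1 (U != Y) on D(U)={2,4,5,8} D(Y)={4,5,6,8}: no change
Constraint 2 (Y + U = X) on D(Y)={4,5,6,8} D(U)={2,4,5,8} D(X)={1,2,3,8}: Y {4,5,6,8}->{4,6}; U {2,4,5,8}->{2,4}; X {1,2,3,8}->{8}
Constraint 3 (U + Y = X) on D(U)={2,4} D(Y)={4,6} D(X)={8}: no change
Constraint 4 (X < U) on D(X)={8} D(U)={2,4}: X {8}->{}; U {2,4}->{}
So after all 4 constraints: D(Y) = {4,6}

Answer: {4,6}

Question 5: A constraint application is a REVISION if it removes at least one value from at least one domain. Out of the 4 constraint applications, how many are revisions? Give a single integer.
Answer: 2

Derivation:
Constraint 1 (U != Y) on D(U)={2,4,5,8} D(Y)={4,5,6,8}: no change => not a revision
Constraint 2 (Y + U = X) on D(Y)={4,5,6,8} D(U)={2,4,5,8} D(X)={1,2,3,8}: Y {4,5,6,8}->{4,6}; U {2,4,5,8}->{2,4}; X {1,2,3,8}->{8} => REVISION
Constraint 3 (U + Y = X) on D(U)={2,4} D(Y)={4,6} D(X)={8}: no change => not a revision
Constraint 4 (X < U) on D(X)={8} D(U)={2,4}: X {8}->{}; U {2,4}->{} => REVISION
Total revisions = 2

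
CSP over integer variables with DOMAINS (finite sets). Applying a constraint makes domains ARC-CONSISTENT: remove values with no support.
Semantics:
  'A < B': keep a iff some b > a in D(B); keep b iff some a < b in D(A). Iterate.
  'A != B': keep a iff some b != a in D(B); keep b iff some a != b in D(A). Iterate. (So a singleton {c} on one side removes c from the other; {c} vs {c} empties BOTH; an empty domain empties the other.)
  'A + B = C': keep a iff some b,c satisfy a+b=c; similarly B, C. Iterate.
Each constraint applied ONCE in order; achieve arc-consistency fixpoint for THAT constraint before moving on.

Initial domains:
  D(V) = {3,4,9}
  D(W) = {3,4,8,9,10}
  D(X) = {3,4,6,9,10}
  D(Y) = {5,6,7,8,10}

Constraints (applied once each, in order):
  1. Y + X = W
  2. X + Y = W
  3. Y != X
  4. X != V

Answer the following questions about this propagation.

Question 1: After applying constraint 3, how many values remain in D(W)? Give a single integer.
Constraint 1 (Y + X = W) on D(Y)={5,6,7,8,10} D(X)={3,4,6,9,10} D(W)={3,4,8,9,10}: Y {5,6,7,8,10}->{5,6,7}; X {3,4,6,9,10}->{3,4}; W {3,4,8,9,10}->{8,9,10}
Constraint 2 (X + Y = W) on D(X)={3,4} D(Y)={5,6,7} D(W)={8,9,10}: no change
Constraint 3 (Y != X) on D(Y)={5,6,7} D(X)={3,4}: no change
So after constraint 3: D(W)={8,9,10}, size = 3

Answer: 3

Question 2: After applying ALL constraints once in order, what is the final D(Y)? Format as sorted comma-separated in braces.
Answer: {5,6,7}

Derivation:
Constraint 1 (Y + X = W) on D(Y)={5,6,7,8,10} D(X)={3,4,6,9,10} D(W)={3,4,8,9,10}: Y {5,6,7,8,10}->{5,6,7}; X {3,4,6,9,10}->{3,4}; W {3,4,8,9,10}->{8,9,10}
Constraint 2 (X + Y = W) on D(X)={3,4} D(Y)={5,6,7} D(W)={8,9,10}: no change
Constraint 3 (Y != X) on D(Y)={5,6,7} D(X)={3,4}: no change
Constraint 4 (X != V) on D(X)={3,4} D(V)={3,4,9}: no change
So after all 4 constraints: D(Y) = {5,6,7}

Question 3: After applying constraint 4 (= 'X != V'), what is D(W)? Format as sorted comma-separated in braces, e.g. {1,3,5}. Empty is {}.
Constraint 1 (Y + X = W) on D(Y)={5,6,7,8,10} D(X)={3,4,6,9,10} D(W)={3,4,8,9,10}: Y {5,6,7,8,10}->{5,6,7}; X {3,4,6,9,10}->{3,4}; W {3,4,8,9,10}->{8,9,10}
Constraint 2 (X + Y = W) on D(X)={3,4} D(Y)={5,6,7} D(W)={8,9,10}: no change
Constraint 3 (Y != X) on D(Y)={5,6,7} D(X)={3,4}: no change
Constraint 4 (X != V) on D(X)={3,4} D(V)={3,4,9}: no change
So after constraint 4: D(W) = {8,9,10}

Answer: {8,9,10}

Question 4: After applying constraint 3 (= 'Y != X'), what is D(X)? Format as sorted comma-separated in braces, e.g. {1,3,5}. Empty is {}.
Constraint 1 (Y + X = W) on D(Y)={5,6,7,8,10} D(X)={3,4,6,9,10} D(W)={3,4,8,9,10}: Y {5,6,7,8,10}->{5,6,7}; X {3,4,6,9,10}->{3,4}; W {3,4,8,9,10}->{8,9,10}
Constraint 2 (X + Y = W) on D(X)={3,4} D(Y)={5,6,7} D(W)={8,9,10}: no change
Constraint 3 (Y != X) on D(Y)={5,6,7} D(X)={3,4}: no change
So after constraint 3: D(X) = {3,4}

Answer: {3,4}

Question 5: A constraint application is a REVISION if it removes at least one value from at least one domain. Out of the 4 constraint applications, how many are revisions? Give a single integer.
Constraint 1 (Y + X = W) on D(Y)={5,6,7,8,10} D(X)={3,4,6,9,10} D(W)={3,4,8,9,10}: Y {5,6,7,8,10}->{5,6,7}; X {3,4,6,9,10}->{3,4}; W {3,4,8,9,10}->{8,9,10} => REVISION
Constraint 2 (X + Y = W) on D(X)={3,4} D(Y)={5,6,7} D(W)={8,9,10}: no change => not a revision
Constraint 3 (Y != X) on D(Y)={5,6,7} D(X)={3,4}: no change => not a revision
Constraint 4 (X != V) on D(X)={3,4} D(V)={3,4,9}: no change => not a revision
Total revisions = 1

Answer: 1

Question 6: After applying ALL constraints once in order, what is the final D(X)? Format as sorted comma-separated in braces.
Constraint 1 (Y + X = W) on D(Y)={5,6,7,8,10} D(X)={3,4,6,9,10} D(W)={3,4,8,9,10}: Y {5,6,7,8,10}->{5,6,7}; X {3,4,6,9,10}->{3,4}; W {3,4,8,9,10}->{8,9,10}
Constraint 2 (X + Y = W) on D(X)={3,4} D(Y)={5,6,7} D(W)={8,9,10}: no change
Constraint 3 (Y != X) on D(Y)={5,6,7} D(X)={3,4}: no change
Constraint 4 (X != V) on D(X)={3,4} D(V)={3,4,9}: no change
So after all 4 constraints: D(X) = {3,4}

Answer: {3,4}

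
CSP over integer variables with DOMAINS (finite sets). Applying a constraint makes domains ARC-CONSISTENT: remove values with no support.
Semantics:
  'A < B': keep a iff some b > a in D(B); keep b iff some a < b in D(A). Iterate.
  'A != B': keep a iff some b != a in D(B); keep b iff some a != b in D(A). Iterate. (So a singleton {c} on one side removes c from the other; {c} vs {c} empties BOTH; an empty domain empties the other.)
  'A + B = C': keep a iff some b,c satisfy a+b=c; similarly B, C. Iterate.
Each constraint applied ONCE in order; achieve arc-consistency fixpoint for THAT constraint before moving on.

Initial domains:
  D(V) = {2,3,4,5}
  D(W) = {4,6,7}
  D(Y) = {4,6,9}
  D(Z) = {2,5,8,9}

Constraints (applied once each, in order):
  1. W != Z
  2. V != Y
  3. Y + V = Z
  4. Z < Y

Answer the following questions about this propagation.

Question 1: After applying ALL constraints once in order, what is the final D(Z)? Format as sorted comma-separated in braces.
Constraint 1 (W != Z) on D(W)={4,6,7} D(Z)={2,5,8,9}: no change
Constraint 2 (V != Y) on D(V)={2,3,4,5} D(Y)={4,6,9}: no change
Constraint 3 (Y + V = Z) on D(Y)={4,6,9} D(V)={2,3,4,5} D(Z)={2,5,8,9}: Y {4,6,9}->{4,6}; Z {2,5,8,9}->{8,9}
Constraint 4 (Z < Y) on D(Z)={8,9} D(Y)={4,6}: Z {8,9}->{}; Y {4,6}->{}
So after all 4 constraints: D(Z) = {}

Answer: {}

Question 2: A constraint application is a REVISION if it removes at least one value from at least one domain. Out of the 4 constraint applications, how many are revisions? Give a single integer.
Answer: 2

Derivation:
Constraint 1 (W != Z) on D(W)={4,6,7} D(Z)={2,5,8,9}: no change => not a revision
Constraint 2 (V != Y) on D(V)={2,3,4,5} D(Y)={4,6,9}: no change => not a revision
Constraint 3 (Y + V = Z) on D(Y)={4,6,9} D(V)={2,3,4,5} D(Z)={2,5,8,9}: Y {4,6,9}->{4,6}; Z {2,5,8,9}->{8,9} => REVISION
Constraint 4 (Z < Y) on D(Z)={8,9} D(Y)={4,6}: Z {8,9}->{}; Y {4,6}->{} => REVISION
Total revisions = 2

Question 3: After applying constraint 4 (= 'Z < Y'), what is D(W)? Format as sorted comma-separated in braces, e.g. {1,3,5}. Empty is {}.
Answer: {4,6,7}

Derivation:
Constraint 1 (W != Z) on D(W)={4,6,7} D(Z)={2,5,8,9}: no change
Constraint 2 (V != Y) on D(V)={2,3,4,5} D(Y)={4,6,9}: no change
Constraint 3 (Y + V = Z) on D(Y)={4,6,9} D(V)={2,3,4,5} D(Z)={2,5,8,9}: Y {4,6,9}->{4,6}; Z {2,5,8,9}->{8,9}
Constraint 4 (Z < Y) on D(Z)={8,9} D(Y)={4,6}: Z {8,9}->{}; Y {4,6}->{}
So after constraint 4: D(W) = {4,6,7}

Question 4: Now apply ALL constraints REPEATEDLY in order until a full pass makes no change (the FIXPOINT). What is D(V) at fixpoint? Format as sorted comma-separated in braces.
Answer: {}

Derivation:
pass 0 (initial): D(V)={2,3,4,5}
pass 1: Y {4,6,9}->{}; Z {2,5,8,9}->{}
pass 2: V {2,3,4,5}->{}; W {4,6,7}->{}
pass 3: no change
Fixpoint after 3 passes: D(V) = {}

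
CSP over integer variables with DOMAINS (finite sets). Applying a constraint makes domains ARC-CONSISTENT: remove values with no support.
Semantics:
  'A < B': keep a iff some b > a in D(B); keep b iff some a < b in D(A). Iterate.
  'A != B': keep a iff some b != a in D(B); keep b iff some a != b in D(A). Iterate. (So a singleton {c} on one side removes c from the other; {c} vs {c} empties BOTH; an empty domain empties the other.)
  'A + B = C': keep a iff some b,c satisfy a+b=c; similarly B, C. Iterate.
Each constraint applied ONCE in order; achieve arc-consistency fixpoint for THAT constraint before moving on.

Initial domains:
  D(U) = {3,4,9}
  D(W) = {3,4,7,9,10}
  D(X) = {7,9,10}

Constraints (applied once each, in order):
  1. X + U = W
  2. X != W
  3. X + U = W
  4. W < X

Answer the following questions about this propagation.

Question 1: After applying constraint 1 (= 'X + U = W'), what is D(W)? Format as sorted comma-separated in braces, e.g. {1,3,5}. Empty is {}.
Constraint 1 (X + U = W) on D(X)={7,9,10} D(U)={3,4,9} D(W)={3,4,7,9,10}: X {7,9,10}->{7}; U {3,4,9}->{3}; W {3,4,7,9,10}->{10}
So after constraint 1: D(W) = {10}

Answer: {10}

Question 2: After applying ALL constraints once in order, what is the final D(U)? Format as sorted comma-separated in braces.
Constraint 1 (X + U = W) on D(X)={7,9,10} D(U)={3,4,9} D(W)={3,4,7,9,10}: X {7,9,10}->{7}; U {3,4,9}->{3}; W {3,4,7,9,10}->{10}
Constraint 2 (X != W) on D(X)={7} D(W)={10}: no change
Constraint 3 (X + U = W) on D(X)={7} D(U)={3} D(W)={10}: no change
Constraint 4 (W < X) on D(W)={10} D(X)={7}: W {10}->{}; X {7}->{}
So after all 4 constraints: D(U) = {3}

Answer: {3}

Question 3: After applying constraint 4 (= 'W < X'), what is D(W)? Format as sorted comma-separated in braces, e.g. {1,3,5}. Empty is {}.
Constraint 1 (X + U = W) on D(X)={7,9,10} D(U)={3,4,9} D(W)={3,4,7,9,10}: X {7,9,10}->{7}; U {3,4,9}->{3}; W {3,4,7,9,10}->{10}
Constraint 2 (X != W) on D(X)={7} D(W)={10}: no change
Constraint 3 (X + U = W) on D(X)={7} D(U)={3} D(W)={10}: no change
Constraint 4 (W < X) on D(W)={10} D(X)={7}: W {10}->{}; X {7}->{}
So after constraint 4: D(W) = {}

Answer: {}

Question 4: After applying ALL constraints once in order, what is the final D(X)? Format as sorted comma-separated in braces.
Answer: {}

Derivation:
Constraint 1 (X + U = W) on D(X)={7,9,10} D(U)={3,4,9} D(W)={3,4,7,9,10}: X {7,9,10}->{7}; U {3,4,9}->{3}; W {3,4,7,9,10}->{10}
Constraint 2 (X != W) on D(X)={7} D(W)={10}: no change
Constraint 3 (X + U = W) on D(X)={7} D(U)={3} D(W)={10}: no change
Constraint 4 (W < X) on D(W)={10} D(X)={7}: W {10}->{}; X {7}->{}
So after all 4 constraints: D(X) = {}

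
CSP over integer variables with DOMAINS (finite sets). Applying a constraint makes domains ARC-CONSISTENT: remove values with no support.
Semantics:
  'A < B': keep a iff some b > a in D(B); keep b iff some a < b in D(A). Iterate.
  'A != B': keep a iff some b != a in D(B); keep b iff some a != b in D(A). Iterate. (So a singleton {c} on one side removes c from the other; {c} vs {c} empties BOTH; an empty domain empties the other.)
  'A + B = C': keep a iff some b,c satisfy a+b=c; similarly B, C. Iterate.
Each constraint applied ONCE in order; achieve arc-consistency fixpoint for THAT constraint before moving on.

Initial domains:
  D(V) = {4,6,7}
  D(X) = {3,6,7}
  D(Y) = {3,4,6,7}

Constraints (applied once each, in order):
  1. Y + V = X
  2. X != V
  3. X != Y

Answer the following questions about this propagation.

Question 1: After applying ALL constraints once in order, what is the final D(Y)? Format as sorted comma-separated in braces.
Constraint 1 (Y + V = X) on D(Y)={3,4,6,7} D(V)={4,6,7} D(X)={3,6,7}: Y {3,4,6,7}->{3}; V {4,6,7}->{4}; X {3,6,7}->{7}
Constraint 2 (X != V) on D(X)={7} D(V)={4}: no change
Constraint 3 (X != Y) on D(X)={7} D(Y)={3}: no change
So after all 3 constraints: D(Y) = {3}

Answer: {3}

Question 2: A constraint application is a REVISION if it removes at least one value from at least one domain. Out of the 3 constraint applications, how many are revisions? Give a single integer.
Constraint 1 (Y + V = X) on D(Y)={3,4,6,7} D(V)={4,6,7} D(X)={3,6,7}: Y {3,4,6,7}->{3}; V {4,6,7}->{4}; X {3,6,7}->{7} => REVISION
Constraint 2 (X != V) on D(X)={7} D(V)={4}: no change => not a revision
Constraint 3 (X != Y) on D(X)={7} D(Y)={3}: no change => not a revision
Total revisions = 1

Answer: 1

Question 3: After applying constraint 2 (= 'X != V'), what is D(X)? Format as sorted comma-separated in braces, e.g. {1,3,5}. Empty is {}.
Constraint 1 (Y + V = X) on D(Y)={3,4,6,7} D(V)={4,6,7} D(X)={3,6,7}: Y {3,4,6,7}->{3}; V {4,6,7}->{4}; X {3,6,7}->{7}
Constraint 2 (X != V) on D(X)={7} D(V)={4}: no change
So after constraint 2: D(X) = {7}

Answer: {7}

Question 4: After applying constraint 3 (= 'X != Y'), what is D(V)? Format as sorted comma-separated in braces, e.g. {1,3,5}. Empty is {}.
Answer: {4}

Derivation:
Constraint 1 (Y + V = X) on D(Y)={3,4,6,7} D(V)={4,6,7} D(X)={3,6,7}: Y {3,4,6,7}->{3}; V {4,6,7}->{4}; X {3,6,7}->{7}
Constraint 2 (X != V) on D(X)={7} D(V)={4}: no change
Constraint 3 (X != Y) on D(X)={7} D(Y)={3}: no change
So after constraint 3: D(V) = {4}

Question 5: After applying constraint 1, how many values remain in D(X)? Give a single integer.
Answer: 1

Derivation:
Constraint 1 (Y + V = X) on D(Y)={3,4,6,7} D(V)={4,6,7} D(X)={3,6,7}: Y {3,4,6,7}->{3}; V {4,6,7}->{4}; X {3,6,7}->{7}
So after constraint 1: D(X)={7}, size = 1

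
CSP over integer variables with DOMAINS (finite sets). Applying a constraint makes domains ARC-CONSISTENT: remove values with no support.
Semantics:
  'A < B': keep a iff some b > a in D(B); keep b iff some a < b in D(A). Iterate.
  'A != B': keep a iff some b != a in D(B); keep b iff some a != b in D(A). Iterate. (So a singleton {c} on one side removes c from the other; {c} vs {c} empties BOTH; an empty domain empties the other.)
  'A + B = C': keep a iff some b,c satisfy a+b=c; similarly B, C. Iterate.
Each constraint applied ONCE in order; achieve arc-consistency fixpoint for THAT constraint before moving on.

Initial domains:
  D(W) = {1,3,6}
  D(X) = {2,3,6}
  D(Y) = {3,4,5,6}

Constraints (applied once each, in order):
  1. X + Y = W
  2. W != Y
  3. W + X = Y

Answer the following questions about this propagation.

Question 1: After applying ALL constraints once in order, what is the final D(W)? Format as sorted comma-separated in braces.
Answer: {}

Derivation:
Constraint 1 (X + Y = W) on D(X)={2,3,6} D(Y)={3,4,5,6} D(W)={1,3,6}: X {2,3,6}->{2,3}; Y {3,4,5,6}->{3,4}; W {1,3,6}->{6}
Constraint 2 (W != Y) on D(W)={6} D(Y)={3,4}: no change
Constraint 3 (W + X = Y) on D(W)={6} D(X)={2,3} D(Y)={3,4}: W {6}->{}; X {2,3}->{}; Y {3,4}->{}
So after all 3 constraints: D(W) = {}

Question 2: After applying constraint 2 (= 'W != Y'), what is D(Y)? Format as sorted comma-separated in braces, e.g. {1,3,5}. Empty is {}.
Constraint 1 (X + Y = W) on D(X)={2,3,6} D(Y)={3,4,5,6} D(W)={1,3,6}: X {2,3,6}->{2,3}; Y {3,4,5,6}->{3,4}; W {1,3,6}->{6}
Constraint 2 (W != Y) on D(W)={6} D(Y)={3,4}: no change
So after constraint 2: D(Y) = {3,4}

Answer: {3,4}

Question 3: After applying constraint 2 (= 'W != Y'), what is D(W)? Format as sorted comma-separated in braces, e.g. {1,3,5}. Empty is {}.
Answer: {6}

Derivation:
Constraint 1 (X + Y = W) on D(X)={2,3,6} D(Y)={3,4,5,6} D(W)={1,3,6}: X {2,3,6}->{2,3}; Y {3,4,5,6}->{3,4}; W {1,3,6}->{6}
Constraint 2 (W != Y) on D(W)={6} D(Y)={3,4}: no change
So after constraint 2: D(W) = {6}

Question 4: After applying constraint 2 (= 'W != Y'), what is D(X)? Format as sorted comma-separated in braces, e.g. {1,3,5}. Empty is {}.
Answer: {2,3}

Derivation:
Constraint 1 (X + Y = W) on D(X)={2,3,6} D(Y)={3,4,5,6} D(W)={1,3,6}: X {2,3,6}->{2,3}; Y {3,4,5,6}->{3,4}; W {1,3,6}->{6}
Constraint 2 (W != Y) on D(W)={6} D(Y)={3,4}: no change
So after constraint 2: D(X) = {2,3}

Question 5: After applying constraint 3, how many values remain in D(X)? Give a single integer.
Constraint 1 (X + Y = W) on D(X)={2,3,6} D(Y)={3,4,5,6} D(W)={1,3,6}: X {2,3,6}->{2,3}; Y {3,4,5,6}->{3,4}; W {1,3,6}->{6}
Constraint 2 (W != Y) on D(W)={6} D(Y)={3,4}: no change
Constraint 3 (W + X = Y) on D(W)={6} D(X)={2,3} D(Y)={3,4}: W {6}->{}; X {2,3}->{}; Y {3,4}->{}
So after constraint 3: D(X)={}, size = 0

Answer: 0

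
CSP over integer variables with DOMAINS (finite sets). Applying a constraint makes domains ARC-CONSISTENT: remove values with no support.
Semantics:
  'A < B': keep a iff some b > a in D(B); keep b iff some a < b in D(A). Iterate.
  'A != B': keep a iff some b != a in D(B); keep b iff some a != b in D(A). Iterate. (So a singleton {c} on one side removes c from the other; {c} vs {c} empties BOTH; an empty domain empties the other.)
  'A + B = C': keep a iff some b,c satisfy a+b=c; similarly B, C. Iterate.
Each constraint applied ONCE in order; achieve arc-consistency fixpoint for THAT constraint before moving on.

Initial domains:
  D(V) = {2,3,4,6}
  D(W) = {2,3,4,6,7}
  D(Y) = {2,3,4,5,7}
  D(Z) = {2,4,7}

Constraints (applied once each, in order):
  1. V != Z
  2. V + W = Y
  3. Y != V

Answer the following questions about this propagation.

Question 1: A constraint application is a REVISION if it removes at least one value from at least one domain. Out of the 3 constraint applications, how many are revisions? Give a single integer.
Answer: 1

Derivation:
Constraint 1 (V != Z) on D(V)={2,3,4,6} D(Z)={2,4,7}: no change => not a revision
Constraint 2 (V + W = Y) on D(V)={2,3,4,6} D(W)={2,3,4,6,7} D(Y)={2,3,4,5,7}: V {2,3,4,6}->{2,3,4}; W {2,3,4,6,7}->{2,3,4}; Y {2,3,4,5,7}->{4,5,7} => REVISION
Constraint 3 (Y != V) on D(Y)={4,5,7} D(V)={2,3,4}: no change => not a revision
Total revisions = 1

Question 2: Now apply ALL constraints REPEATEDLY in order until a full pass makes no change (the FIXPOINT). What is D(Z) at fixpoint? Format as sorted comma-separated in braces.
Answer: {2,4,7}

Derivation:
pass 0 (initial): D(Z)={2,4,7}
pass 1: V {2,3,4,6}->{2,3,4}; W {2,3,4,6,7}->{2,3,4}; Y {2,3,4,5,7}->{4,5,7}
pass 2: no change
Fixpoint after 2 passes: D(Z) = {2,4,7}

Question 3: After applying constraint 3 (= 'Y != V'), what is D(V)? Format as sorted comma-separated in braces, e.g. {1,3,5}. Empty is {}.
Answer: {2,3,4}

Derivation:
Constraint 1 (V != Z) on D(V)={2,3,4,6} D(Z)={2,4,7}: no change
Constraint 2 (V + W = Y) on D(V)={2,3,4,6} D(W)={2,3,4,6,7} D(Y)={2,3,4,5,7}: V {2,3,4,6}->{2,3,4}; W {2,3,4,6,7}->{2,3,4}; Y {2,3,4,5,7}->{4,5,7}
Constraint 3 (Y != V) on D(Y)={4,5,7} D(V)={2,3,4}: no change
So after constraint 3: D(V) = {2,3,4}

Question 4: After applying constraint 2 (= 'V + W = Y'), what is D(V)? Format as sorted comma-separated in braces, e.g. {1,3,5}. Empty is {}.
Constraint 1 (V != Z) on D(V)={2,3,4,6} D(Z)={2,4,7}: no change
Constraint 2 (V + W = Y) on D(V)={2,3,4,6} D(W)={2,3,4,6,7} D(Y)={2,3,4,5,7}: V {2,3,4,6}->{2,3,4}; W {2,3,4,6,7}->{2,3,4}; Y {2,3,4,5,7}->{4,5,7}
So after constraint 2: D(V) = {2,3,4}

Answer: {2,3,4}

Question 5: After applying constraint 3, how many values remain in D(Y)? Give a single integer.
Answer: 3

Derivation:
Constraint 1 (V != Z) on D(V)={2,3,4,6} D(Z)={2,4,7}: no change
Constraint 2 (V + W = Y) on D(V)={2,3,4,6} D(W)={2,3,4,6,7} D(Y)={2,3,4,5,7}: V {2,3,4,6}->{2,3,4}; W {2,3,4,6,7}->{2,3,4}; Y {2,3,4,5,7}->{4,5,7}
Constraint 3 (Y != V) on D(Y)={4,5,7} D(V)={2,3,4}: no change
So after constraint 3: D(Y)={4,5,7}, size = 3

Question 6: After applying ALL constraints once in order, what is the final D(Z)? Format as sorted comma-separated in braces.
Constraint 1 (V != Z) on D(V)={2,3,4,6} D(Z)={2,4,7}: no change
Constraint 2 (V + W = Y) on D(V)={2,3,4,6} D(W)={2,3,4,6,7} D(Y)={2,3,4,5,7}: V {2,3,4,6}->{2,3,4}; W {2,3,4,6,7}->{2,3,4}; Y {2,3,4,5,7}->{4,5,7}
Constraint 3 (Y != V) on D(Y)={4,5,7} D(V)={2,3,4}: no change
So after all 3 constraints: D(Z) = {2,4,7}

Answer: {2,4,7}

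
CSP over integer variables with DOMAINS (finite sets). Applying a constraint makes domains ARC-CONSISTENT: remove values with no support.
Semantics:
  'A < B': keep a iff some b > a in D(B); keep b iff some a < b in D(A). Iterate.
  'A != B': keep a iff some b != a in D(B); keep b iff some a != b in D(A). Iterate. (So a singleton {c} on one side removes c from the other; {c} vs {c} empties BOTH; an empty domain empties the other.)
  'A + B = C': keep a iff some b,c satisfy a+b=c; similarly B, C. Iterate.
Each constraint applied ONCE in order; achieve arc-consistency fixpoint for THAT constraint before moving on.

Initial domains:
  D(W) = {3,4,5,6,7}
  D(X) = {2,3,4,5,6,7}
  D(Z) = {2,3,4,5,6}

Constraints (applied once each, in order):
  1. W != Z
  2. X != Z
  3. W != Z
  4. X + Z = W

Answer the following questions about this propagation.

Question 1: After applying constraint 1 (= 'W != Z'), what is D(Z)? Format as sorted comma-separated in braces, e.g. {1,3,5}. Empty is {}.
Answer: {2,3,4,5,6}

Derivation:
Constraint 1 (W != Z) on D(W)={3,4,5,6,7} D(Z)={2,3,4,5,6}: no change
So after constraint 1: D(Z) = {2,3,4,5,6}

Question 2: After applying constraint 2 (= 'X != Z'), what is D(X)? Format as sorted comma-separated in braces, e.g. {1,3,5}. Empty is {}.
Constraint 1 (W != Z) on D(W)={3,4,5,6,7} D(Z)={2,3,4,5,6}: no change
Constraint 2 (X != Z) on D(X)={2,3,4,5,6,7} D(Z)={2,3,4,5,6}: no change
So after constraint 2: D(X) = {2,3,4,5,6,7}

Answer: {2,3,4,5,6,7}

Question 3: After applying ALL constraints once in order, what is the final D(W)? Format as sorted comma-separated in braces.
Constraint 1 (W != Z) on D(W)={3,4,5,6,7} D(Z)={2,3,4,5,6}: no change
Constraint 2 (X != Z) on D(X)={2,3,4,5,6,7} D(Z)={2,3,4,5,6}: no change
Constraint 3 (W != Z) on D(W)={3,4,5,6,7} D(Z)={2,3,4,5,6}: no change
Constraint 4 (X + Z = W) on D(X)={2,3,4,5,6,7} D(Z)={2,3,4,5,6} D(W)={3,4,5,6,7}: X {2,3,4,5,6,7}->{2,3,4,5}; Z {2,3,4,5,6}->{2,3,4,5}; W {3,4,5,6,7}->{4,5,6,7}
So after all 4 constraints: D(W) = {4,5,6,7}

Answer: {4,5,6,7}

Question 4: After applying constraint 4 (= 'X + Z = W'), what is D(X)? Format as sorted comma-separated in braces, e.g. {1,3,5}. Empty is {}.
Answer: {2,3,4,5}

Derivation:
Constraint 1 (W != Z) on D(W)={3,4,5,6,7} D(Z)={2,3,4,5,6}: no change
Constraint 2 (X != Z) on D(X)={2,3,4,5,6,7} D(Z)={2,3,4,5,6}: no change
Constraint 3 (W != Z) on D(W)={3,4,5,6,7} D(Z)={2,3,4,5,6}: no change
Constraint 4 (X + Z = W) on D(X)={2,3,4,5,6,7} D(Z)={2,3,4,5,6} D(W)={3,4,5,6,7}: X {2,3,4,5,6,7}->{2,3,4,5}; Z {2,3,4,5,6}->{2,3,4,5}; W {3,4,5,6,7}->{4,5,6,7}
So after constraint 4: D(X) = {2,3,4,5}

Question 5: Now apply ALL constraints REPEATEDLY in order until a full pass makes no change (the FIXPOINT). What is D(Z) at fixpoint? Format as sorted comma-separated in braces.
pass 0 (initial): D(Z)={2,3,4,5,6}
pass 1: W {3,4,5,6,7}->{4,5,6,7}; X {2,3,4,5,6,7}->{2,3,4,5}; Z {2,3,4,5,6}->{2,3,4,5}
pass 2: no change
Fixpoint after 2 passes: D(Z) = {2,3,4,5}

Answer: {2,3,4,5}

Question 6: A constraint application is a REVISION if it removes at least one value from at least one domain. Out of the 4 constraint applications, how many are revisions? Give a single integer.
Answer: 1

Derivation:
Constraint 1 (W != Z) on D(W)={3,4,5,6,7} D(Z)={2,3,4,5,6}: no change => not a revision
Constraint 2 (X != Z) on D(X)={2,3,4,5,6,7} D(Z)={2,3,4,5,6}: no change => not a revision
Constraint 3 (W != Z) on D(W)={3,4,5,6,7} D(Z)={2,3,4,5,6}: no change => not a revision
Constraint 4 (X + Z = W) on D(X)={2,3,4,5,6,7} D(Z)={2,3,4,5,6} D(W)={3,4,5,6,7}: X {2,3,4,5,6,7}->{2,3,4,5}; Z {2,3,4,5,6}->{2,3,4,5}; W {3,4,5,6,7}->{4,5,6,7} => REVISION
Total revisions = 1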